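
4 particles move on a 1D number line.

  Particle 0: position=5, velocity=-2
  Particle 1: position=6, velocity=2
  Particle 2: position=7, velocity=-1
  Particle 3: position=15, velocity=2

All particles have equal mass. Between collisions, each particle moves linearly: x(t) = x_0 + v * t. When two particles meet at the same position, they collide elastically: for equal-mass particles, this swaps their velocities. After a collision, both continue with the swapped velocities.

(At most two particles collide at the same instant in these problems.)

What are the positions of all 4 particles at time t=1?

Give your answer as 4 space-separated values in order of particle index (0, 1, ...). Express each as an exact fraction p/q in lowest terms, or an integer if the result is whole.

Answer: 3 6 8 17

Derivation:
Collision at t=1/3: particles 1 and 2 swap velocities; positions: p0=13/3 p1=20/3 p2=20/3 p3=47/3; velocities now: v0=-2 v1=-1 v2=2 v3=2
Advance to t=1 (no further collisions before then); velocities: v0=-2 v1=-1 v2=2 v3=2; positions = 3 6 8 17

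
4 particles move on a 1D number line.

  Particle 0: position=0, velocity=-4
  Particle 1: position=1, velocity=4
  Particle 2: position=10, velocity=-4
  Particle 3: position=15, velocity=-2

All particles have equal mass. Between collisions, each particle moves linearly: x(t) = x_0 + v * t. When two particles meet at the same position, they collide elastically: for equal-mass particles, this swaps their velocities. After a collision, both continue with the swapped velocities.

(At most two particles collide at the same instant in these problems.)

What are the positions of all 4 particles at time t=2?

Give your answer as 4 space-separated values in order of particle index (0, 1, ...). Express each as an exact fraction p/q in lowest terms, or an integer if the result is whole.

Collision at t=9/8: particles 1 and 2 swap velocities; positions: p0=-9/2 p1=11/2 p2=11/2 p3=51/4; velocities now: v0=-4 v1=-4 v2=4 v3=-2
Advance to t=2 (no further collisions before then); velocities: v0=-4 v1=-4 v2=4 v3=-2; positions = -8 2 9 11

Answer: -8 2 9 11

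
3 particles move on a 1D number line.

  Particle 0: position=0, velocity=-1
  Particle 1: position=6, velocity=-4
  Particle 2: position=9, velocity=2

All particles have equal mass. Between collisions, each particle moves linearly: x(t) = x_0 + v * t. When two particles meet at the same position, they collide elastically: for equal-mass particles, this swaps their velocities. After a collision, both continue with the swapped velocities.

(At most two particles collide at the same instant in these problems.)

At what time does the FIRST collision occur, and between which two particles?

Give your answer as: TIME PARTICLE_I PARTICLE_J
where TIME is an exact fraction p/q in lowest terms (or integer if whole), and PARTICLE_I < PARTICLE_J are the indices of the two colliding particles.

Answer: 2 0 1

Derivation:
Pair (0,1): pos 0,6 vel -1,-4 -> gap=6, closing at 3/unit, collide at t=2
Pair (1,2): pos 6,9 vel -4,2 -> not approaching (rel speed -6 <= 0)
Earliest collision: t=2 between 0 and 1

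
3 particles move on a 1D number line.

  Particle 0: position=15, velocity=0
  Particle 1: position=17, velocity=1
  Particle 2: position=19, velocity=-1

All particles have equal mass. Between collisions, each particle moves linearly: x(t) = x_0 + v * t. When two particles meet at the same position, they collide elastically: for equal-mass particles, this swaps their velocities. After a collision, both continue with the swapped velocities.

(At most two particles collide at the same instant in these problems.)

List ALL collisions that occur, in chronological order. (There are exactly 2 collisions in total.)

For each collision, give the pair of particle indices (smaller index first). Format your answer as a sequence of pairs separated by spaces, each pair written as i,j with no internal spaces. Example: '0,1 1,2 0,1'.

Collision at t=1: particles 1 and 2 swap velocities; positions: p0=15 p1=18 p2=18; velocities now: v0=0 v1=-1 v2=1
Collision at t=4: particles 0 and 1 swap velocities; positions: p0=15 p1=15 p2=21; velocities now: v0=-1 v1=0 v2=1

Answer: 1,2 0,1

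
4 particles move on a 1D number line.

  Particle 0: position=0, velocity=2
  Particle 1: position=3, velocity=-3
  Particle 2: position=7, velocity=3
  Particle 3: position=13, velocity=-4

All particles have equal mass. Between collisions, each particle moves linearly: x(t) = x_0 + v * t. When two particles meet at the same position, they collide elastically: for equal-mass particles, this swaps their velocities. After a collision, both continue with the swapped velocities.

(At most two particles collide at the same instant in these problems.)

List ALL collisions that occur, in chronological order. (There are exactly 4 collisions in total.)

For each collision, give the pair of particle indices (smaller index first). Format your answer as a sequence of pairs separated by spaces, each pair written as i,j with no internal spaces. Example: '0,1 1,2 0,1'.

Answer: 0,1 2,3 1,2 0,1

Derivation:
Collision at t=3/5: particles 0 and 1 swap velocities; positions: p0=6/5 p1=6/5 p2=44/5 p3=53/5; velocities now: v0=-3 v1=2 v2=3 v3=-4
Collision at t=6/7: particles 2 and 3 swap velocities; positions: p0=3/7 p1=12/7 p2=67/7 p3=67/7; velocities now: v0=-3 v1=2 v2=-4 v3=3
Collision at t=13/6: particles 1 and 2 swap velocities; positions: p0=-7/2 p1=13/3 p2=13/3 p3=27/2; velocities now: v0=-3 v1=-4 v2=2 v3=3
Collision at t=10: particles 0 and 1 swap velocities; positions: p0=-27 p1=-27 p2=20 p3=37; velocities now: v0=-4 v1=-3 v2=2 v3=3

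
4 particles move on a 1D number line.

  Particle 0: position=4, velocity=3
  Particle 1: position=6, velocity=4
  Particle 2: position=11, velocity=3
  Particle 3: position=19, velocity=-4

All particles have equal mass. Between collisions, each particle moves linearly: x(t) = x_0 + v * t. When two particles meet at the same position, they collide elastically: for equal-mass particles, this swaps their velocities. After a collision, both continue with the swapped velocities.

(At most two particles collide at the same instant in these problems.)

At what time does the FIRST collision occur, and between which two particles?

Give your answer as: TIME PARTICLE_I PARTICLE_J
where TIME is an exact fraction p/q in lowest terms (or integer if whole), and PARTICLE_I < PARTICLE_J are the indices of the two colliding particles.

Pair (0,1): pos 4,6 vel 3,4 -> not approaching (rel speed -1 <= 0)
Pair (1,2): pos 6,11 vel 4,3 -> gap=5, closing at 1/unit, collide at t=5
Pair (2,3): pos 11,19 vel 3,-4 -> gap=8, closing at 7/unit, collide at t=8/7
Earliest collision: t=8/7 between 2 and 3

Answer: 8/7 2 3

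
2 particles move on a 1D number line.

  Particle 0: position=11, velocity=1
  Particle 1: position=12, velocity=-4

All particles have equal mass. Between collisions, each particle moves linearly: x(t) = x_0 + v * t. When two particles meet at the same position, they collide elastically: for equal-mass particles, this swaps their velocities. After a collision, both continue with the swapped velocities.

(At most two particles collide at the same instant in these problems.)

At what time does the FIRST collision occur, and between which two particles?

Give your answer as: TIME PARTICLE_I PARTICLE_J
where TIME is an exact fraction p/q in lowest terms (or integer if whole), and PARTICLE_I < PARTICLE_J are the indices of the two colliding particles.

Pair (0,1): pos 11,12 vel 1,-4 -> gap=1, closing at 5/unit, collide at t=1/5
Earliest collision: t=1/5 between 0 and 1

Answer: 1/5 0 1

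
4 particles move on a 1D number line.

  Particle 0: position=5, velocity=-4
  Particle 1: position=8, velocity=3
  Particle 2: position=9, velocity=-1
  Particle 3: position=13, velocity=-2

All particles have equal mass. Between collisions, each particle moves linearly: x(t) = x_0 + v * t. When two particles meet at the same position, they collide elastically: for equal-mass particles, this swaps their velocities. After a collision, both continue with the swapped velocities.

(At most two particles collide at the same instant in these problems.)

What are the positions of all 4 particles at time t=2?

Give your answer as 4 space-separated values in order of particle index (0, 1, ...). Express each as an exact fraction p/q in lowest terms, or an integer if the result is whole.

Collision at t=1/4: particles 1 and 2 swap velocities; positions: p0=4 p1=35/4 p2=35/4 p3=25/2; velocities now: v0=-4 v1=-1 v2=3 v3=-2
Collision at t=1: particles 2 and 3 swap velocities; positions: p0=1 p1=8 p2=11 p3=11; velocities now: v0=-4 v1=-1 v2=-2 v3=3
Advance to t=2 (no further collisions before then); velocities: v0=-4 v1=-1 v2=-2 v3=3; positions = -3 7 9 14

Answer: -3 7 9 14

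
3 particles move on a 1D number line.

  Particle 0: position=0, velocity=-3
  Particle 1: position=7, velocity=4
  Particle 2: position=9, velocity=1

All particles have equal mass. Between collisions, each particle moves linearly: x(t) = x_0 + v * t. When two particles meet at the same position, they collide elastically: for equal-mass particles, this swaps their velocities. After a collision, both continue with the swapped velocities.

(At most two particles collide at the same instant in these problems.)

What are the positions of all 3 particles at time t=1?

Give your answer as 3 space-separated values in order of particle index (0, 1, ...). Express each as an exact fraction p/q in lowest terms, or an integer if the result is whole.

Answer: -3 10 11

Derivation:
Collision at t=2/3: particles 1 and 2 swap velocities; positions: p0=-2 p1=29/3 p2=29/3; velocities now: v0=-3 v1=1 v2=4
Advance to t=1 (no further collisions before then); velocities: v0=-3 v1=1 v2=4; positions = -3 10 11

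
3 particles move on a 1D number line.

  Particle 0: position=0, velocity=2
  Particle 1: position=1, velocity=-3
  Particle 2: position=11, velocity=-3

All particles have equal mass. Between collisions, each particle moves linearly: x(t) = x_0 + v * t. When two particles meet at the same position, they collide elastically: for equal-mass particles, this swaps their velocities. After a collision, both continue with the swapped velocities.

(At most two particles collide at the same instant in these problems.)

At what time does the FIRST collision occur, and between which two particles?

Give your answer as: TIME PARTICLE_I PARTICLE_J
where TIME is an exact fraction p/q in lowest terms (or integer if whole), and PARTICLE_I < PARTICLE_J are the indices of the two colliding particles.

Answer: 1/5 0 1

Derivation:
Pair (0,1): pos 0,1 vel 2,-3 -> gap=1, closing at 5/unit, collide at t=1/5
Pair (1,2): pos 1,11 vel -3,-3 -> not approaching (rel speed 0 <= 0)
Earliest collision: t=1/5 between 0 and 1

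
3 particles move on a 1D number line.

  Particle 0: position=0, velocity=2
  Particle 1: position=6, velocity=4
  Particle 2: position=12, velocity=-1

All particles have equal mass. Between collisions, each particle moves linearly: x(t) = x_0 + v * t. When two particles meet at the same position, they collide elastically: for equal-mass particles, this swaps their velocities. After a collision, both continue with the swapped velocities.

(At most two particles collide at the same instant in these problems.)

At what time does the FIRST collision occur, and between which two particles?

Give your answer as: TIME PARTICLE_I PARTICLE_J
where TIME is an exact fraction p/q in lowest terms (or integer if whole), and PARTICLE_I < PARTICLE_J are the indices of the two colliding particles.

Answer: 6/5 1 2

Derivation:
Pair (0,1): pos 0,6 vel 2,4 -> not approaching (rel speed -2 <= 0)
Pair (1,2): pos 6,12 vel 4,-1 -> gap=6, closing at 5/unit, collide at t=6/5
Earliest collision: t=6/5 between 1 and 2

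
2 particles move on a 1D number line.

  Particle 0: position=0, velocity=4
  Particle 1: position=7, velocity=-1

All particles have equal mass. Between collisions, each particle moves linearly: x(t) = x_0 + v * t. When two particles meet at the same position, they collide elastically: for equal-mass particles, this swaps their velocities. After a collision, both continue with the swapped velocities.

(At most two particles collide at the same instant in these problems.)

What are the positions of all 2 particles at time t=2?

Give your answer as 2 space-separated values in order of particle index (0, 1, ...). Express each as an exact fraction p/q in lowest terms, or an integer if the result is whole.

Collision at t=7/5: particles 0 and 1 swap velocities; positions: p0=28/5 p1=28/5; velocities now: v0=-1 v1=4
Advance to t=2 (no further collisions before then); velocities: v0=-1 v1=4; positions = 5 8

Answer: 5 8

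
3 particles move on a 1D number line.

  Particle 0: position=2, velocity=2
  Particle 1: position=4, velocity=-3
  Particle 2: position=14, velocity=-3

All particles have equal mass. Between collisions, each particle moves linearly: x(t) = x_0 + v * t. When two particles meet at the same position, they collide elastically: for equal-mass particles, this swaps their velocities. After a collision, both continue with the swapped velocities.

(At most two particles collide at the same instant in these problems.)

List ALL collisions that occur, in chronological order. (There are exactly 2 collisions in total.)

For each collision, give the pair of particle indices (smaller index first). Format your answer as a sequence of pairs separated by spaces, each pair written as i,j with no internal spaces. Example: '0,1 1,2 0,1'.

Answer: 0,1 1,2

Derivation:
Collision at t=2/5: particles 0 and 1 swap velocities; positions: p0=14/5 p1=14/5 p2=64/5; velocities now: v0=-3 v1=2 v2=-3
Collision at t=12/5: particles 1 and 2 swap velocities; positions: p0=-16/5 p1=34/5 p2=34/5; velocities now: v0=-3 v1=-3 v2=2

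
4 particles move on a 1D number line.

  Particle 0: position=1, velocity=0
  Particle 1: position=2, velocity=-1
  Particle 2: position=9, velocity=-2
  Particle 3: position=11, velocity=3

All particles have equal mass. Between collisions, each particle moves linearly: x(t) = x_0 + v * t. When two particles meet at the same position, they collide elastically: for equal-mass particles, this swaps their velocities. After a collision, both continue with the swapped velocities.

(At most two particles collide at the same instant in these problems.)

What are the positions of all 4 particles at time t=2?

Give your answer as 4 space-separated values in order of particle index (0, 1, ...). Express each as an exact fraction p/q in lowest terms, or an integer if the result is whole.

Answer: 0 1 5 17

Derivation:
Collision at t=1: particles 0 and 1 swap velocities; positions: p0=1 p1=1 p2=7 p3=14; velocities now: v0=-1 v1=0 v2=-2 v3=3
Advance to t=2 (no further collisions before then); velocities: v0=-1 v1=0 v2=-2 v3=3; positions = 0 1 5 17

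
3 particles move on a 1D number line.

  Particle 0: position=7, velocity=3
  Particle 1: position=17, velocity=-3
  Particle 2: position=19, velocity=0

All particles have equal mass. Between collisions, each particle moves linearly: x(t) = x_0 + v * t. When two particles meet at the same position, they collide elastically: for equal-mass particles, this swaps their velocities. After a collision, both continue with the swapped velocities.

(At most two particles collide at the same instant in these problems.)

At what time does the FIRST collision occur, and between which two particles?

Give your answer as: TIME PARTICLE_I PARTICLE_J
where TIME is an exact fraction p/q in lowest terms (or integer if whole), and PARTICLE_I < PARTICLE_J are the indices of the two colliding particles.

Answer: 5/3 0 1

Derivation:
Pair (0,1): pos 7,17 vel 3,-3 -> gap=10, closing at 6/unit, collide at t=5/3
Pair (1,2): pos 17,19 vel -3,0 -> not approaching (rel speed -3 <= 0)
Earliest collision: t=5/3 between 0 and 1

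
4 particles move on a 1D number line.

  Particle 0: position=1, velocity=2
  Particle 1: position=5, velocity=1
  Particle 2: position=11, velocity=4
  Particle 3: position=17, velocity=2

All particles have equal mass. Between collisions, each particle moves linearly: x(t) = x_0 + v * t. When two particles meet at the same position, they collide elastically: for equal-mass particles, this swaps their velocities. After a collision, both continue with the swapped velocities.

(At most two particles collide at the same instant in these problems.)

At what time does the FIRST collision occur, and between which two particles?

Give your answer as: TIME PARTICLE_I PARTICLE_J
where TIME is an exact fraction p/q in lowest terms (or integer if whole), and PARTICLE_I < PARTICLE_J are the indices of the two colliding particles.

Pair (0,1): pos 1,5 vel 2,1 -> gap=4, closing at 1/unit, collide at t=4
Pair (1,2): pos 5,11 vel 1,4 -> not approaching (rel speed -3 <= 0)
Pair (2,3): pos 11,17 vel 4,2 -> gap=6, closing at 2/unit, collide at t=3
Earliest collision: t=3 between 2 and 3

Answer: 3 2 3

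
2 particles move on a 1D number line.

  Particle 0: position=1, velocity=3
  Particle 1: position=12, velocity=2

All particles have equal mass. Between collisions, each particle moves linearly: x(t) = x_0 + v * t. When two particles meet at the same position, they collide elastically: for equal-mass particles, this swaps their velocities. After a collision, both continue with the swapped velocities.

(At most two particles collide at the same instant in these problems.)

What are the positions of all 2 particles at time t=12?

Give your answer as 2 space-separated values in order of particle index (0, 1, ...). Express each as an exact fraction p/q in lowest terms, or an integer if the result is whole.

Answer: 36 37

Derivation:
Collision at t=11: particles 0 and 1 swap velocities; positions: p0=34 p1=34; velocities now: v0=2 v1=3
Advance to t=12 (no further collisions before then); velocities: v0=2 v1=3; positions = 36 37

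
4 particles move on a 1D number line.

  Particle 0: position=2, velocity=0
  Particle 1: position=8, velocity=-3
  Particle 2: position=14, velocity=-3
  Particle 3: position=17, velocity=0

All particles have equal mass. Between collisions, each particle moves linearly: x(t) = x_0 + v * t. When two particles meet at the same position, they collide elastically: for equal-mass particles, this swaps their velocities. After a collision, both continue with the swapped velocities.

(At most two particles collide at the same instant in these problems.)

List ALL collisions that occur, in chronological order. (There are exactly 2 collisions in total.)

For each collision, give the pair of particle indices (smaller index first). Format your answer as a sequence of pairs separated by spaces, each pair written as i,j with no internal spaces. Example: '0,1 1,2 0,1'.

Collision at t=2: particles 0 and 1 swap velocities; positions: p0=2 p1=2 p2=8 p3=17; velocities now: v0=-3 v1=0 v2=-3 v3=0
Collision at t=4: particles 1 and 2 swap velocities; positions: p0=-4 p1=2 p2=2 p3=17; velocities now: v0=-3 v1=-3 v2=0 v3=0

Answer: 0,1 1,2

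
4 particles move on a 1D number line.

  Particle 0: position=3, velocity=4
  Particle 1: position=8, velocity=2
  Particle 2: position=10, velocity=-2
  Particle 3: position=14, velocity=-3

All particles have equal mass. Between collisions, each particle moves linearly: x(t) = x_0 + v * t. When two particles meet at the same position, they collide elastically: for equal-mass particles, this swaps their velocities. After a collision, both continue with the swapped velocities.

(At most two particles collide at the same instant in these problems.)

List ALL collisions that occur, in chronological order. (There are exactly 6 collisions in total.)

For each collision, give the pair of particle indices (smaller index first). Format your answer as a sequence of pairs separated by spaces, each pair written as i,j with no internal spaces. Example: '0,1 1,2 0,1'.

Collision at t=1/2: particles 1 and 2 swap velocities; positions: p0=5 p1=9 p2=9 p3=25/2; velocities now: v0=4 v1=-2 v2=2 v3=-3
Collision at t=7/6: particles 0 and 1 swap velocities; positions: p0=23/3 p1=23/3 p2=31/3 p3=21/2; velocities now: v0=-2 v1=4 v2=2 v3=-3
Collision at t=6/5: particles 2 and 3 swap velocities; positions: p0=38/5 p1=39/5 p2=52/5 p3=52/5; velocities now: v0=-2 v1=4 v2=-3 v3=2
Collision at t=11/7: particles 1 and 2 swap velocities; positions: p0=48/7 p1=65/7 p2=65/7 p3=78/7; velocities now: v0=-2 v1=-3 v2=4 v3=2
Collision at t=5/2: particles 2 and 3 swap velocities; positions: p0=5 p1=13/2 p2=13 p3=13; velocities now: v0=-2 v1=-3 v2=2 v3=4
Collision at t=4: particles 0 and 1 swap velocities; positions: p0=2 p1=2 p2=16 p3=19; velocities now: v0=-3 v1=-2 v2=2 v3=4

Answer: 1,2 0,1 2,3 1,2 2,3 0,1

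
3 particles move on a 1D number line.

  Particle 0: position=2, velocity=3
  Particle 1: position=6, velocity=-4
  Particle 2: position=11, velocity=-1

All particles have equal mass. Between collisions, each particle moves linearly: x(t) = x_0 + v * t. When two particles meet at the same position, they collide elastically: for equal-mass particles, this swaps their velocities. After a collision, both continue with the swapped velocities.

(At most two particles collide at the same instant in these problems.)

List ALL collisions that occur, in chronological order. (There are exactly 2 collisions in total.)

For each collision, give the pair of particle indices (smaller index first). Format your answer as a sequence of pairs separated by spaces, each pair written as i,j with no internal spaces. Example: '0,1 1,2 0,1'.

Collision at t=4/7: particles 0 and 1 swap velocities; positions: p0=26/7 p1=26/7 p2=73/7; velocities now: v0=-4 v1=3 v2=-1
Collision at t=9/4: particles 1 and 2 swap velocities; positions: p0=-3 p1=35/4 p2=35/4; velocities now: v0=-4 v1=-1 v2=3

Answer: 0,1 1,2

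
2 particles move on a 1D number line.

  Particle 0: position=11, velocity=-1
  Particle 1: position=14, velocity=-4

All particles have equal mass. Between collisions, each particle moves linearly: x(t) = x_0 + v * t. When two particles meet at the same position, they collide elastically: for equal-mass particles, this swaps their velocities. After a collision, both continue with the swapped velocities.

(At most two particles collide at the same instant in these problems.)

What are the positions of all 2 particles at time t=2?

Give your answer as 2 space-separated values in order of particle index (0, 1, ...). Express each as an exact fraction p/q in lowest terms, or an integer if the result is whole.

Answer: 6 9

Derivation:
Collision at t=1: particles 0 and 1 swap velocities; positions: p0=10 p1=10; velocities now: v0=-4 v1=-1
Advance to t=2 (no further collisions before then); velocities: v0=-4 v1=-1; positions = 6 9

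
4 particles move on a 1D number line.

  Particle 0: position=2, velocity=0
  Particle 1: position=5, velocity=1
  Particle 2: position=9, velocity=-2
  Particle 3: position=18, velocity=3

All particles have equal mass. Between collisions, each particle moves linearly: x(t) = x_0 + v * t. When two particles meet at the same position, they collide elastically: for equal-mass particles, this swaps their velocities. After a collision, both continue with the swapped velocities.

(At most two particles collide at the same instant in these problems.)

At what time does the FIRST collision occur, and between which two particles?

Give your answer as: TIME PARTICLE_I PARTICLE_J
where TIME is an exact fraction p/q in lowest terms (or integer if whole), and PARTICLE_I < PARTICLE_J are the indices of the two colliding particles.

Pair (0,1): pos 2,5 vel 0,1 -> not approaching (rel speed -1 <= 0)
Pair (1,2): pos 5,9 vel 1,-2 -> gap=4, closing at 3/unit, collide at t=4/3
Pair (2,3): pos 9,18 vel -2,3 -> not approaching (rel speed -5 <= 0)
Earliest collision: t=4/3 between 1 and 2

Answer: 4/3 1 2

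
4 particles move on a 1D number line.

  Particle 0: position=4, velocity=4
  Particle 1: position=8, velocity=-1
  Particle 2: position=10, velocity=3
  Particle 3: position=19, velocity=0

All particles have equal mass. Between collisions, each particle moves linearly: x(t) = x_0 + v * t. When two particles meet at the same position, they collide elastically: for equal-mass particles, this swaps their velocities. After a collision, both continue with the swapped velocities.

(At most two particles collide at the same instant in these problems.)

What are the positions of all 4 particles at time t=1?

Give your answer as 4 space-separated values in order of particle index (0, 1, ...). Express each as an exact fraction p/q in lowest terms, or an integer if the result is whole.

Collision at t=4/5: particles 0 and 1 swap velocities; positions: p0=36/5 p1=36/5 p2=62/5 p3=19; velocities now: v0=-1 v1=4 v2=3 v3=0
Advance to t=1 (no further collisions before then); velocities: v0=-1 v1=4 v2=3 v3=0; positions = 7 8 13 19

Answer: 7 8 13 19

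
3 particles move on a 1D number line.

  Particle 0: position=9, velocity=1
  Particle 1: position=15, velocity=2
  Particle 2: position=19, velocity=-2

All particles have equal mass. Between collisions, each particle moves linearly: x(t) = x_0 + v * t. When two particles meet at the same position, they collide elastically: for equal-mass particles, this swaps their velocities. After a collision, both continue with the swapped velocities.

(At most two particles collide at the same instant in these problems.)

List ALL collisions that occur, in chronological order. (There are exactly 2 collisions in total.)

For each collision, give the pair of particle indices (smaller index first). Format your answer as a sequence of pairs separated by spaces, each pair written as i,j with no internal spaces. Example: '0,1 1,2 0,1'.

Collision at t=1: particles 1 and 2 swap velocities; positions: p0=10 p1=17 p2=17; velocities now: v0=1 v1=-2 v2=2
Collision at t=10/3: particles 0 and 1 swap velocities; positions: p0=37/3 p1=37/3 p2=65/3; velocities now: v0=-2 v1=1 v2=2

Answer: 1,2 0,1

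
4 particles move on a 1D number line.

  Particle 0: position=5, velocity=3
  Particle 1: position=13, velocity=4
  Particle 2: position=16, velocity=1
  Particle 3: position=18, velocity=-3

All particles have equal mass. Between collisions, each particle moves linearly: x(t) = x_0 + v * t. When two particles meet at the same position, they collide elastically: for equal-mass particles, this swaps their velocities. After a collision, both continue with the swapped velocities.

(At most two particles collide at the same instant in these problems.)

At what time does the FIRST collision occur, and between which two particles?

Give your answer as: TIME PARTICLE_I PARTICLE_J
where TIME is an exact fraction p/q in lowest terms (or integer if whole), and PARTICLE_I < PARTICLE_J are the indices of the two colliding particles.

Pair (0,1): pos 5,13 vel 3,4 -> not approaching (rel speed -1 <= 0)
Pair (1,2): pos 13,16 vel 4,1 -> gap=3, closing at 3/unit, collide at t=1
Pair (2,3): pos 16,18 vel 1,-3 -> gap=2, closing at 4/unit, collide at t=1/2
Earliest collision: t=1/2 between 2 and 3

Answer: 1/2 2 3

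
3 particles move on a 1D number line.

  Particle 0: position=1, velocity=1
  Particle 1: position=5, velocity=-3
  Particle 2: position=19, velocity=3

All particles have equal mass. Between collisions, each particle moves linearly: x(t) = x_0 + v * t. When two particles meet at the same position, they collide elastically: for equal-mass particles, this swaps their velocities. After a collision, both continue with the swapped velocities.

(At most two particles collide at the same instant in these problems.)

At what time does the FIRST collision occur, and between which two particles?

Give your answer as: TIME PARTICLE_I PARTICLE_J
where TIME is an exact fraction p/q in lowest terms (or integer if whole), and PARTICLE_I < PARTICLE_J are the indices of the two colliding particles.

Answer: 1 0 1

Derivation:
Pair (0,1): pos 1,5 vel 1,-3 -> gap=4, closing at 4/unit, collide at t=1
Pair (1,2): pos 5,19 vel -3,3 -> not approaching (rel speed -6 <= 0)
Earliest collision: t=1 between 0 and 1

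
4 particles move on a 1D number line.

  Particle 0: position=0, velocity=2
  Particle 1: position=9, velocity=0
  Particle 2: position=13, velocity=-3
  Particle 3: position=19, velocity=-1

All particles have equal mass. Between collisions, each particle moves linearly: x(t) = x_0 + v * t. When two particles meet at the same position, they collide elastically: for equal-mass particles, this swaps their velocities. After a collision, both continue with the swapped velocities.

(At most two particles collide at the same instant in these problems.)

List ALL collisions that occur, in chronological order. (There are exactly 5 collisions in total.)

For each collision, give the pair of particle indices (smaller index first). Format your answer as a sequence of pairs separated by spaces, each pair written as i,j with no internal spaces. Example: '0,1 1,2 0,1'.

Answer: 1,2 0,1 1,2 2,3 1,2

Derivation:
Collision at t=4/3: particles 1 and 2 swap velocities; positions: p0=8/3 p1=9 p2=9 p3=53/3; velocities now: v0=2 v1=-3 v2=0 v3=-1
Collision at t=13/5: particles 0 and 1 swap velocities; positions: p0=26/5 p1=26/5 p2=9 p3=82/5; velocities now: v0=-3 v1=2 v2=0 v3=-1
Collision at t=9/2: particles 1 and 2 swap velocities; positions: p0=-1/2 p1=9 p2=9 p3=29/2; velocities now: v0=-3 v1=0 v2=2 v3=-1
Collision at t=19/3: particles 2 and 3 swap velocities; positions: p0=-6 p1=9 p2=38/3 p3=38/3; velocities now: v0=-3 v1=0 v2=-1 v3=2
Collision at t=10: particles 1 and 2 swap velocities; positions: p0=-17 p1=9 p2=9 p3=20; velocities now: v0=-3 v1=-1 v2=0 v3=2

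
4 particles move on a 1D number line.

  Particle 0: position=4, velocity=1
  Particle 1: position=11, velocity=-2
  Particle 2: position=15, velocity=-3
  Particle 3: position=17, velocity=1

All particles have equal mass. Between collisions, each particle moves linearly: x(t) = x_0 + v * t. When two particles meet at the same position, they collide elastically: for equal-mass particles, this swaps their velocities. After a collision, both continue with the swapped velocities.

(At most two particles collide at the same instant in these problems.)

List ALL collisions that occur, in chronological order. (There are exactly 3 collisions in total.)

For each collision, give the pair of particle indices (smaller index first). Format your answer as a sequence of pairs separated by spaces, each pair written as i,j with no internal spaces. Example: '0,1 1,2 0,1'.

Collision at t=7/3: particles 0 and 1 swap velocities; positions: p0=19/3 p1=19/3 p2=8 p3=58/3; velocities now: v0=-2 v1=1 v2=-3 v3=1
Collision at t=11/4: particles 1 and 2 swap velocities; positions: p0=11/2 p1=27/4 p2=27/4 p3=79/4; velocities now: v0=-2 v1=-3 v2=1 v3=1
Collision at t=4: particles 0 and 1 swap velocities; positions: p0=3 p1=3 p2=8 p3=21; velocities now: v0=-3 v1=-2 v2=1 v3=1

Answer: 0,1 1,2 0,1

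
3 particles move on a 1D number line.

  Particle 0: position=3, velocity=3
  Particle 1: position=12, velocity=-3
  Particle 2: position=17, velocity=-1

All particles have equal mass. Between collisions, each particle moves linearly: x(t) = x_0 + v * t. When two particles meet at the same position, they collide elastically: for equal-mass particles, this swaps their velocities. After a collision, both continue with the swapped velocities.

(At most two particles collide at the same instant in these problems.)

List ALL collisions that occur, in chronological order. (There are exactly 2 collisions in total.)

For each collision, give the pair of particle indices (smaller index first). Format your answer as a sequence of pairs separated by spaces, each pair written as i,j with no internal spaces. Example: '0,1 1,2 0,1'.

Answer: 0,1 1,2

Derivation:
Collision at t=3/2: particles 0 and 1 swap velocities; positions: p0=15/2 p1=15/2 p2=31/2; velocities now: v0=-3 v1=3 v2=-1
Collision at t=7/2: particles 1 and 2 swap velocities; positions: p0=3/2 p1=27/2 p2=27/2; velocities now: v0=-3 v1=-1 v2=3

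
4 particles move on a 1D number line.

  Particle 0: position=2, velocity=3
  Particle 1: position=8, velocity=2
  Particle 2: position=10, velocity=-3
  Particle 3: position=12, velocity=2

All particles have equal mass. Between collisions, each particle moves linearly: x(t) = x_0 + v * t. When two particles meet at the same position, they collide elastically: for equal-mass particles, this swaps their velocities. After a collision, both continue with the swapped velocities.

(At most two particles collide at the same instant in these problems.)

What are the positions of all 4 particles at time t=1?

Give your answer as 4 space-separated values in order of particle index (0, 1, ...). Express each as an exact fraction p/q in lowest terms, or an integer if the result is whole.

Answer: 5 7 10 14

Derivation:
Collision at t=2/5: particles 1 and 2 swap velocities; positions: p0=16/5 p1=44/5 p2=44/5 p3=64/5; velocities now: v0=3 v1=-3 v2=2 v3=2
Advance to t=1 (no further collisions before then); velocities: v0=3 v1=-3 v2=2 v3=2; positions = 5 7 10 14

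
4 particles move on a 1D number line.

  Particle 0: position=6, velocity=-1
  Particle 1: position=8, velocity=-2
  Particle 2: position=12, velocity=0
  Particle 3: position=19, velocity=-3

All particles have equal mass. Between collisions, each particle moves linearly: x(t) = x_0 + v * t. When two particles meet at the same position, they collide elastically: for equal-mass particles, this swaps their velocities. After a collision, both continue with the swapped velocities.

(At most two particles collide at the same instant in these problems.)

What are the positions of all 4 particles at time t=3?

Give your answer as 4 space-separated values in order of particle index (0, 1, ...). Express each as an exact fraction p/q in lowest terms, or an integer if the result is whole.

Answer: 2 3 10 12

Derivation:
Collision at t=2: particles 0 and 1 swap velocities; positions: p0=4 p1=4 p2=12 p3=13; velocities now: v0=-2 v1=-1 v2=0 v3=-3
Collision at t=7/3: particles 2 and 3 swap velocities; positions: p0=10/3 p1=11/3 p2=12 p3=12; velocities now: v0=-2 v1=-1 v2=-3 v3=0
Advance to t=3 (no further collisions before then); velocities: v0=-2 v1=-1 v2=-3 v3=0; positions = 2 3 10 12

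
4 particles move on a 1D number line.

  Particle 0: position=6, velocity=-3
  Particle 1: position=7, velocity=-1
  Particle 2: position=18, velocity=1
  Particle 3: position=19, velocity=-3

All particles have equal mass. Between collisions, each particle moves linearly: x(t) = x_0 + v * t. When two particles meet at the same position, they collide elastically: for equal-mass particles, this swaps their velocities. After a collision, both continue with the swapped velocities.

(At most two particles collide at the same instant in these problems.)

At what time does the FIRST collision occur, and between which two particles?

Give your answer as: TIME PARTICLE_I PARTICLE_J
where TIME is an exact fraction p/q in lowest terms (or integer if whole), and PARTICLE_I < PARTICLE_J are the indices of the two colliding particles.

Pair (0,1): pos 6,7 vel -3,-1 -> not approaching (rel speed -2 <= 0)
Pair (1,2): pos 7,18 vel -1,1 -> not approaching (rel speed -2 <= 0)
Pair (2,3): pos 18,19 vel 1,-3 -> gap=1, closing at 4/unit, collide at t=1/4
Earliest collision: t=1/4 between 2 and 3

Answer: 1/4 2 3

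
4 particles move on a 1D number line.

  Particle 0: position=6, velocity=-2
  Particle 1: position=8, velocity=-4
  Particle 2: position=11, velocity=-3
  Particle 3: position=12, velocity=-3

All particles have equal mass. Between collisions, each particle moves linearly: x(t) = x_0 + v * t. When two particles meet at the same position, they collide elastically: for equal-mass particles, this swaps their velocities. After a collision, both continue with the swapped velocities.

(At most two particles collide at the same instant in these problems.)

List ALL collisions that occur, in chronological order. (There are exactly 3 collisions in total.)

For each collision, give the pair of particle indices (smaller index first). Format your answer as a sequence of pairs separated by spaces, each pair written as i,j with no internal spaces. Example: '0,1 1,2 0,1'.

Answer: 0,1 1,2 2,3

Derivation:
Collision at t=1: particles 0 and 1 swap velocities; positions: p0=4 p1=4 p2=8 p3=9; velocities now: v0=-4 v1=-2 v2=-3 v3=-3
Collision at t=5: particles 1 and 2 swap velocities; positions: p0=-12 p1=-4 p2=-4 p3=-3; velocities now: v0=-4 v1=-3 v2=-2 v3=-3
Collision at t=6: particles 2 and 3 swap velocities; positions: p0=-16 p1=-7 p2=-6 p3=-6; velocities now: v0=-4 v1=-3 v2=-3 v3=-2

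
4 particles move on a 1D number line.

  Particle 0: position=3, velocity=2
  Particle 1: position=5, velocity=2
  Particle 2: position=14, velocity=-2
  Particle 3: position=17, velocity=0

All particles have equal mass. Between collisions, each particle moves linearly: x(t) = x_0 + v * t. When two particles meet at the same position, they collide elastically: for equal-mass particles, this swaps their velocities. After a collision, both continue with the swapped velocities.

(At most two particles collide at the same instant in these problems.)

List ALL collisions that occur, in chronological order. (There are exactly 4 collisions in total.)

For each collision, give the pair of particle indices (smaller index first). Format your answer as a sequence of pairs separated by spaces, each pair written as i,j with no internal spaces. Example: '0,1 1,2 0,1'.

Answer: 1,2 0,1 2,3 1,2

Derivation:
Collision at t=9/4: particles 1 and 2 swap velocities; positions: p0=15/2 p1=19/2 p2=19/2 p3=17; velocities now: v0=2 v1=-2 v2=2 v3=0
Collision at t=11/4: particles 0 and 1 swap velocities; positions: p0=17/2 p1=17/2 p2=21/2 p3=17; velocities now: v0=-2 v1=2 v2=2 v3=0
Collision at t=6: particles 2 and 3 swap velocities; positions: p0=2 p1=15 p2=17 p3=17; velocities now: v0=-2 v1=2 v2=0 v3=2
Collision at t=7: particles 1 and 2 swap velocities; positions: p0=0 p1=17 p2=17 p3=19; velocities now: v0=-2 v1=0 v2=2 v3=2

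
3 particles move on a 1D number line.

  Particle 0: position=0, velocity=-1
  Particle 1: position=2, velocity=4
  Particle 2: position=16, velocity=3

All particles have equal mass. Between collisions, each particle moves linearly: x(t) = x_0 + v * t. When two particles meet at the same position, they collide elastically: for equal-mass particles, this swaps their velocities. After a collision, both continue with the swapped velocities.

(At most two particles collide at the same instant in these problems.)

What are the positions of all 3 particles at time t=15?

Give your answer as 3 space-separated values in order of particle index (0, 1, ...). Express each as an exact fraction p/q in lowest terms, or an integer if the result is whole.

Collision at t=14: particles 1 and 2 swap velocities; positions: p0=-14 p1=58 p2=58; velocities now: v0=-1 v1=3 v2=4
Advance to t=15 (no further collisions before then); velocities: v0=-1 v1=3 v2=4; positions = -15 61 62

Answer: -15 61 62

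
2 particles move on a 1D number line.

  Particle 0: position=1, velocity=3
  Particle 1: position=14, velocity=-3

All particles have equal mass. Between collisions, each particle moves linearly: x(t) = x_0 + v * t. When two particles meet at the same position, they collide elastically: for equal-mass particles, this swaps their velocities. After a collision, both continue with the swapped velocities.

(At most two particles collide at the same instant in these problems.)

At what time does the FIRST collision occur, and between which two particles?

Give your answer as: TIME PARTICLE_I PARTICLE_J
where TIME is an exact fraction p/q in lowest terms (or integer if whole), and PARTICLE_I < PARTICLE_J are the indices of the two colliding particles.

Answer: 13/6 0 1

Derivation:
Pair (0,1): pos 1,14 vel 3,-3 -> gap=13, closing at 6/unit, collide at t=13/6
Earliest collision: t=13/6 between 0 and 1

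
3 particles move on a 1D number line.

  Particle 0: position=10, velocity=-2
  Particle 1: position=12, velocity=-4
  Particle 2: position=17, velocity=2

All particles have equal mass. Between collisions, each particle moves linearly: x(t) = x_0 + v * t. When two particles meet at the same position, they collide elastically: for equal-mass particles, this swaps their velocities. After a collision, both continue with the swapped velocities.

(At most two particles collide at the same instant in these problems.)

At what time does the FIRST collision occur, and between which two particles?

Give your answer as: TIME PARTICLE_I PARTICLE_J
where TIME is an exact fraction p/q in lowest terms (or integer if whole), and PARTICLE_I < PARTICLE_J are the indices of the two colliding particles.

Pair (0,1): pos 10,12 vel -2,-4 -> gap=2, closing at 2/unit, collide at t=1
Pair (1,2): pos 12,17 vel -4,2 -> not approaching (rel speed -6 <= 0)
Earliest collision: t=1 between 0 and 1

Answer: 1 0 1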